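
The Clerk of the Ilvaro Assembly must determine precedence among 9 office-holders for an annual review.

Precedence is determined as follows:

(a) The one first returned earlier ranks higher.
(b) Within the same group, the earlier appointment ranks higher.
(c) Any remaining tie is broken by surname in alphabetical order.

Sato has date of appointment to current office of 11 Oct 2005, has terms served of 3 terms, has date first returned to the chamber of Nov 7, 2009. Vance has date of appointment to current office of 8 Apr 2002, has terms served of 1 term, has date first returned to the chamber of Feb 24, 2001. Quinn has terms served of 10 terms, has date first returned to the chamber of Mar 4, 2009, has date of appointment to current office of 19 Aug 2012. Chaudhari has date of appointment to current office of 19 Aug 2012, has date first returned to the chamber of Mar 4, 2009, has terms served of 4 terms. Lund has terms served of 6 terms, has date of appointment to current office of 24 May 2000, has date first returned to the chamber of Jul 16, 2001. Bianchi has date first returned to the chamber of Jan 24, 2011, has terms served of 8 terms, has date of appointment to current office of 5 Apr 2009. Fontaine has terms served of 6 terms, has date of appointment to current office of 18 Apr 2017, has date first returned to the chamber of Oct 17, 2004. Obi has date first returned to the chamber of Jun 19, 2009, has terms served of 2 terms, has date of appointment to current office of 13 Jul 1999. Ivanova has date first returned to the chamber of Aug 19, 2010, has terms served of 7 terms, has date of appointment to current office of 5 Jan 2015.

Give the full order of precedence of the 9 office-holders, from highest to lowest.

By date first returned to the chamber (earlier first): Vance (Feb 24, 2001); then Lund (Jul 16, 2001); then Fontaine (Oct 17, 2004); then Chaudhari and Quinn (both Mar 4, 2009); then Obi (Jun 19, 2009); then Sato (Nov 7, 2009); then Ivanova (Aug 19, 2010); then Bianchi (Jan 24, 2011).
Chaudhari and Quinn both have date of appointment to current office 19 Aug 2012, so the next rule applies.
Among Chaudhari and Quinn, alphabetically by surname: Chaudhari before Quinn.
Full order: Vance, Lund, Fontaine, Chaudhari, Quinn, Obi, Sato, Ivanova, Bianchi.

Vance, Lund, Fontaine, Chaudhari, Quinn, Obi, Sato, Ivanova, Bianchi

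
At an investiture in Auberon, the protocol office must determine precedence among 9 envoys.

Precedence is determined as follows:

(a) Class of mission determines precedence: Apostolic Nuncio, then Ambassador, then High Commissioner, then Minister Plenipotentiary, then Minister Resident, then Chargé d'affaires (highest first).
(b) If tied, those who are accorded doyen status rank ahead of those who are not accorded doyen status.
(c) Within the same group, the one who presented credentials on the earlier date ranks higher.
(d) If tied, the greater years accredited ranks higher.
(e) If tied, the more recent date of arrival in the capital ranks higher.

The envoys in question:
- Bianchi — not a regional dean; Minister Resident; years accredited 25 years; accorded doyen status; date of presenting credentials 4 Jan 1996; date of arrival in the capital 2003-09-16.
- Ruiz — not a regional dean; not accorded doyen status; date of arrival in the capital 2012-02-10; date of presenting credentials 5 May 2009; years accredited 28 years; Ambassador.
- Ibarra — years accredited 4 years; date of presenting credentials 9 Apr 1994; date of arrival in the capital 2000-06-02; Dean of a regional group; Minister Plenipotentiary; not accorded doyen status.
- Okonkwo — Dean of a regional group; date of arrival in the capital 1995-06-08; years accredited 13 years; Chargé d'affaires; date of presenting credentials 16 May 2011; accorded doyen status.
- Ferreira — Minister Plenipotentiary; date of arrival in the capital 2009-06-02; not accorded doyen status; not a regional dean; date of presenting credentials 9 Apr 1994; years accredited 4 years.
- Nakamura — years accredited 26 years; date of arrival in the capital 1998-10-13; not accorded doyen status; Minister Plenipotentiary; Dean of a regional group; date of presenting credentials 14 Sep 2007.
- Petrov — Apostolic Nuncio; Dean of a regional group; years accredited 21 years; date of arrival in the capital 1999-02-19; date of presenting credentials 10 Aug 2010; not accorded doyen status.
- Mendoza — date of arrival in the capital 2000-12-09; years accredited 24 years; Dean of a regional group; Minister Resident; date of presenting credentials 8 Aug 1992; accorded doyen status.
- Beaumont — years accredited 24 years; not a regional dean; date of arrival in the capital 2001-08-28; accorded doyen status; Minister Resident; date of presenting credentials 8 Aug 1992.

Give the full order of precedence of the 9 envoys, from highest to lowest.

By class of mission: Petrov (Apostolic Nuncio); then Ruiz (Ambassador); then Ferreira, Ibarra and Nakamura (Minister Plenipotentiary); then Beaumont, Mendoza and Bianchi (Minister Resident); then Okonkwo (Chargé d'affaires).
Ferreira, Ibarra and Nakamura are each not accorded doyen status, so the next rule applies.
Among Ferreira, Ibarra and Nakamura, by date of presenting credentials (earlier first): Ferreira and Ibarra (9 Apr 1994) before Nakamura (14 Sep 2007).
Ferreira and Ibarra both have years accredited 4 years, so the next rule applies.
Among Ferreira and Ibarra, by date of arrival in the capital (later first): Ferreira (2009-06-02) before Ibarra (2000-06-02).
Beaumont, Mendoza and Bianchi are each accorded doyen status, so the next rule applies.
Among Beaumont, Mendoza and Bianchi, by date of presenting credentials (earlier first): Beaumont and Mendoza (8 Aug 1992) before Bianchi (4 Jan 1996).
Beaumont and Mendoza both have years accredited 24 years, so the next rule applies.
Among Beaumont and Mendoza, by date of arrival in the capital (later first): Beaumont (2001-08-28) before Mendoza (2000-12-09).
Full order: Petrov, Ruiz, Ferreira, Ibarra, Nakamura, Beaumont, Mendoza, Bianchi, Okonkwo.

Petrov, Ruiz, Ferreira, Ibarra, Nakamura, Beaumont, Mendoza, Bianchi, Okonkwo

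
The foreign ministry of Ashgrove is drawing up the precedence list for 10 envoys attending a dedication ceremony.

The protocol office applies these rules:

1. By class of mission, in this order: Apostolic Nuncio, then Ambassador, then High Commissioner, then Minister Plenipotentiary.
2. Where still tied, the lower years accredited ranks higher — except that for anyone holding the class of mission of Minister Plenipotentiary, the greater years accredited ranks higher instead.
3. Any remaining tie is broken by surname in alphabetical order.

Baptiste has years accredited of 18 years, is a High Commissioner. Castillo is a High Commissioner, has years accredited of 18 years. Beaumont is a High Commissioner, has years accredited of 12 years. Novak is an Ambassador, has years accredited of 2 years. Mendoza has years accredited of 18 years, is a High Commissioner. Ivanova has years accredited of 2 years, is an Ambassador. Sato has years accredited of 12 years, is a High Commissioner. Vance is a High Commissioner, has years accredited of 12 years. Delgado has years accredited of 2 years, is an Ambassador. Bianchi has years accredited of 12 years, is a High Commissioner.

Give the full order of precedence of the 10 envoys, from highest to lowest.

By class of mission: Delgado, Ivanova and Novak (Ambassador); then Beaumont, Bianchi, Sato, Vance, Baptiste, Castillo and Mendoza (High Commissioner).
Delgado, Ivanova and Novak all have years accredited 2 years, so the next rule applies.
Among Delgado, Ivanova and Novak, alphabetically by surname: Delgado before Ivanova before Novak.
Among Beaumont, Bianchi, Sato, Vance, Baptiste, Castillo and Mendoza, by years accredited (lower first): Beaumont, Bianchi, Sato and Vance (12 years) before Baptiste, Castillo and Mendoza (18 years).
Among Beaumont, Bianchi, Sato and Vance, alphabetically by surname: Beaumont before Bianchi before Sato before Vance.
Among Baptiste, Castillo and Mendoza, alphabetically by surname: Baptiste before Castillo before Mendoza.
Full order: Delgado, Ivanova, Novak, Beaumont, Bianchi, Sato, Vance, Baptiste, Castillo, Mendoza.

Delgado, Ivanova, Novak, Beaumont, Bianchi, Sato, Vance, Baptiste, Castillo, Mendoza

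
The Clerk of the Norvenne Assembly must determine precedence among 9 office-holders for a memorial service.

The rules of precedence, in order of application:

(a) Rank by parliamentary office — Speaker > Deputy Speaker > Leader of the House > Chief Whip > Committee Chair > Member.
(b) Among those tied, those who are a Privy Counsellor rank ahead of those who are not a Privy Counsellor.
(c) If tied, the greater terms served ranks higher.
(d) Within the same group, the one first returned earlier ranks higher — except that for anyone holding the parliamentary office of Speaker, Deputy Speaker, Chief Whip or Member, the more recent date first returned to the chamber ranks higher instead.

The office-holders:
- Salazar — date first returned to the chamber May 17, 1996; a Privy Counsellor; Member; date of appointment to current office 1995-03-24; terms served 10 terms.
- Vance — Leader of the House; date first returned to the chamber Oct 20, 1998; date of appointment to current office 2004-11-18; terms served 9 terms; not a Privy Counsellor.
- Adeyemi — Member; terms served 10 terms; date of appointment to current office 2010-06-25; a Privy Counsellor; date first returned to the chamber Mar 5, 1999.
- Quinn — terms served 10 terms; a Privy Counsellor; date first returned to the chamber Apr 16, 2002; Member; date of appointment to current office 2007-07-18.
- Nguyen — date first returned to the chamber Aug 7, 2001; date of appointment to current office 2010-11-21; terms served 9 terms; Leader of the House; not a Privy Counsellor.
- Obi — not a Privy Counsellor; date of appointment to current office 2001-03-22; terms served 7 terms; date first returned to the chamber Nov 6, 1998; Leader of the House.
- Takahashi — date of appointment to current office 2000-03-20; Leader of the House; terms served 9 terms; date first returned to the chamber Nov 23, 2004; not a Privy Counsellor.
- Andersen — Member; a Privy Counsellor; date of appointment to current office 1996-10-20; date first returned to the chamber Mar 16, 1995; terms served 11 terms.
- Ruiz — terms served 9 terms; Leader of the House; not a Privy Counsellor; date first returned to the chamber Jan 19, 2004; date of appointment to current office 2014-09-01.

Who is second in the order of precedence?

By parliamentary office: Vance, Nguyen, Ruiz, Takahashi and Obi (Leader of the House); then Andersen, Quinn, Adeyemi and Salazar (Member).
Vance, Nguyen, Ruiz, Takahashi and Obi are each not a Privy Counsellor, so the next rule applies.
Among Vance, Nguyen, Ruiz, Takahashi and Obi, by terms served (higher first): Vance, Nguyen, Ruiz and Takahashi (9 terms) before Obi (7 terms).
Among Vance, Nguyen, Ruiz and Takahashi, by date first returned to the chamber (earlier first): Vance (Oct 20, 1998) before Nguyen (Aug 7, 2001) before Ruiz (Jan 19, 2004) before Takahashi (Nov 23, 2004).
Andersen, Quinn, Adeyemi and Salazar are each a Privy Counsellor, so the next rule applies.
Among Andersen, Quinn, Adeyemi and Salazar, by terms served (higher first): Andersen (11 terms) before Quinn, Adeyemi and Salazar (10 terms).
Among Quinn, Adeyemi and Salazar, by date first returned to the chamber (later first) (reversed rule for this group): Quinn (Apr 16, 2002) before Adeyemi (Mar 5, 1999) before Salazar (May 17, 1996).
Order: Vance, Nguyen, Ruiz, Takahashi, Obi, Andersen, Quinn, Adeyemi, Salazar.

Nguyen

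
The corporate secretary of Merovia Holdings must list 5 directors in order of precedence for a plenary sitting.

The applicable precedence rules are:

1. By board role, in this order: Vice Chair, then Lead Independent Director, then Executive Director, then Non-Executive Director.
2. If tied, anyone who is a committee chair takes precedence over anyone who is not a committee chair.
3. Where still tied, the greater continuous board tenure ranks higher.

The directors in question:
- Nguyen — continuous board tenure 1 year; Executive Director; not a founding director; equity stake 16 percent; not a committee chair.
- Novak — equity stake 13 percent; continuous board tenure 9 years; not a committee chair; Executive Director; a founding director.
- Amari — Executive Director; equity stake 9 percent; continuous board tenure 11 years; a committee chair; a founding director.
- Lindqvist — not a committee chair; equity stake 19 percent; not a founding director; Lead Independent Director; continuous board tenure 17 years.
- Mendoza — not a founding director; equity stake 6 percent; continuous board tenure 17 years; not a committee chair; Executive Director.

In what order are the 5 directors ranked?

By board role: Lindqvist (Lead Independent Director); then Amari, Mendoza, Novak and Nguyen (Executive Director).
Among Amari, Mendoza, Novak and Nguyen, a committee chair before not a committee chair: Amari (a committee chair) before Mendoza, Novak and Nguyen (not a committee chair).
Among Mendoza, Novak and Nguyen, by continuous board tenure (higher first): Mendoza (17 years) before Novak (9 years) before Nguyen (1 year).
Full order: Lindqvist, Amari, Mendoza, Novak, Nguyen.

Lindqvist, Amari, Mendoza, Novak, Nguyen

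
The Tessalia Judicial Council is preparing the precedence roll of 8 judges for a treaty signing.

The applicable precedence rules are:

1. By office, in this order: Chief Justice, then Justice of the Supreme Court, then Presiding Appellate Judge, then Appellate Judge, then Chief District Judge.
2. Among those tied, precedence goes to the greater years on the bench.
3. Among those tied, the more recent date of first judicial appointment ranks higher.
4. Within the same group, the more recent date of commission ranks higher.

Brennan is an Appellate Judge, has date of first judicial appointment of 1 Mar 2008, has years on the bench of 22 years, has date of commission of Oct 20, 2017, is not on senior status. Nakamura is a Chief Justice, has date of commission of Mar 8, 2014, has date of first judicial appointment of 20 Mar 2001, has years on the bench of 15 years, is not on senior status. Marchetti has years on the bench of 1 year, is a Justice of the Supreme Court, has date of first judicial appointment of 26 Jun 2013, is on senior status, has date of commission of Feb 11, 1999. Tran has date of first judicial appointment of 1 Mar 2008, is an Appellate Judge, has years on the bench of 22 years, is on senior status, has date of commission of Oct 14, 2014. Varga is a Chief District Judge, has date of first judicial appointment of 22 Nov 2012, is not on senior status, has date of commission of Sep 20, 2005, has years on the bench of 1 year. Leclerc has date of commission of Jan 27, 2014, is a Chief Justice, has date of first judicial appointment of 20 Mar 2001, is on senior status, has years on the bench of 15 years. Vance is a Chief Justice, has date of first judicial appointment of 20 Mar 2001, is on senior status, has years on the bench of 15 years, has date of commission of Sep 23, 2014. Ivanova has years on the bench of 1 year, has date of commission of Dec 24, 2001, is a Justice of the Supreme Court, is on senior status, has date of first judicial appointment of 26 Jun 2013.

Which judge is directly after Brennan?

By office: Vance, Nakamura and Leclerc (Chief Justice); then Ivanova and Marchetti (Justice of the Supreme Court); then Brennan and Tran (Appellate Judge); then Varga (Chief District Judge).
Vance, Nakamura and Leclerc all have years on the bench 15 years, so the next rule applies.
Vance, Nakamura and Leclerc all have date of first judicial appointment 20 Mar 2001, so the next rule applies.
Among Vance, Nakamura and Leclerc, by date of commission (later first): Vance (Sep 23, 2014) before Nakamura (Mar 8, 2014) before Leclerc (Jan 27, 2014).
Ivanova and Marchetti both have years on the bench 1 year, so the next rule applies.
Ivanova and Marchetti both have date of first judicial appointment 26 Jun 2013, so the next rule applies.
Among Ivanova and Marchetti, by date of commission (later first): Ivanova (Dec 24, 2001) before Marchetti (Feb 11, 1999).
Brennan and Tran both have years on the bench 22 years, so the next rule applies.
Brennan and Tran both have date of first judicial appointment 1 Mar 2008, so the next rule applies.
Among Brennan and Tran, by date of commission (later first): Brennan (Oct 20, 2017) before Tran (Oct 14, 2014).
Order: Vance, Nakamura, Leclerc, Ivanova, Marchetti, Brennan, Tran, Varga.

Tran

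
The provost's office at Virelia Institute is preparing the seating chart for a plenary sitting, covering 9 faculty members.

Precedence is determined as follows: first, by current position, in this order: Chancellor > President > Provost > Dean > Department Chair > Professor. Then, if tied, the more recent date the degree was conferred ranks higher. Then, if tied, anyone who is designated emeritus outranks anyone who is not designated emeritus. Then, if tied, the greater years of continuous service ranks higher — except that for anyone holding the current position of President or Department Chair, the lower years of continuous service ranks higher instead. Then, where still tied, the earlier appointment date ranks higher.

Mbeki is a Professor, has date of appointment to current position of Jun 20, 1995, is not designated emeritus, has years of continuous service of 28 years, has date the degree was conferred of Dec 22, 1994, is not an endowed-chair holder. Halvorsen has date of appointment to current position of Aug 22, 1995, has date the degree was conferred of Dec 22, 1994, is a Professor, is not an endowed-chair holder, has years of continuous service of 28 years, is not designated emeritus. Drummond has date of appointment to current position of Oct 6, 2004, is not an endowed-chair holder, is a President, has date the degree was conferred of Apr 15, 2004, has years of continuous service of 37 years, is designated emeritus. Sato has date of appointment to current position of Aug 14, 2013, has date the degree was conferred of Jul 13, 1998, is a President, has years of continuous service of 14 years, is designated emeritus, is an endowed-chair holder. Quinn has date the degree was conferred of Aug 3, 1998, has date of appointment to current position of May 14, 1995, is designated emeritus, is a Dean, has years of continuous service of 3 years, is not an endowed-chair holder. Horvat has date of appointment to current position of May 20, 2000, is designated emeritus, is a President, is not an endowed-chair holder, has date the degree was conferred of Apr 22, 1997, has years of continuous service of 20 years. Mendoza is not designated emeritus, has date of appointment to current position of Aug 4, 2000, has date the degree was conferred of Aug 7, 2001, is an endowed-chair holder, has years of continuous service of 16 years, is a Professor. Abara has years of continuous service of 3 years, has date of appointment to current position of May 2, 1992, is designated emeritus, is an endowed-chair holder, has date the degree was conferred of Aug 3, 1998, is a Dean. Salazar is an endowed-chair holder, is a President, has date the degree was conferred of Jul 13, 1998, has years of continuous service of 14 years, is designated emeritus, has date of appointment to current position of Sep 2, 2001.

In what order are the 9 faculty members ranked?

Drummond, Salazar, Sato, Horvat, Abara, Quinn, Mendoza, Mbeki, Halvorsen

By current position: Drummond, Salazar, Sato and Horvat (President); then Abara and Quinn (Dean); then Mendoza, Mbeki and Halvorsen (Professor).
Among Drummond, Salazar, Sato and Horvat, by date the degree was conferred (later first): Drummond (Apr 15, 2004) before Salazar and Sato (Jul 13, 1998) before Horvat (Apr 22, 1997).
Salazar and Sato are each designated emeritus, so the next rule applies.
Salazar and Sato both have years of continuous service 14 years, so the next rule applies.
Among Salazar and Sato, by date of appointment to current position (earlier first): Salazar (Sep 2, 2001) before Sato (Aug 14, 2013).
Abara and Quinn both have date the degree was conferred Aug 3, 1998, so the next rule applies.
Abara and Quinn are each designated emeritus, so the next rule applies.
Abara and Quinn both have years of continuous service 3 years, so the next rule applies.
Among Abara and Quinn, by date of appointment to current position (earlier first): Abara (May 2, 1992) before Quinn (May 14, 1995).
Among Mendoza, Mbeki and Halvorsen, by date the degree was conferred (later first): Mendoza (Aug 7, 2001) before Mbeki and Halvorsen (Dec 22, 1994).
Mbeki and Halvorsen are each not designated emeritus, so the next rule applies.
Mbeki and Halvorsen both have years of continuous service 28 years, so the next rule applies.
Among Mbeki and Halvorsen, by date of appointment to current position (earlier first): Mbeki (Jun 20, 1995) before Halvorsen (Aug 22, 1995).
Full order: Drummond, Salazar, Sato, Horvat, Abara, Quinn, Mendoza, Mbeki, Halvorsen.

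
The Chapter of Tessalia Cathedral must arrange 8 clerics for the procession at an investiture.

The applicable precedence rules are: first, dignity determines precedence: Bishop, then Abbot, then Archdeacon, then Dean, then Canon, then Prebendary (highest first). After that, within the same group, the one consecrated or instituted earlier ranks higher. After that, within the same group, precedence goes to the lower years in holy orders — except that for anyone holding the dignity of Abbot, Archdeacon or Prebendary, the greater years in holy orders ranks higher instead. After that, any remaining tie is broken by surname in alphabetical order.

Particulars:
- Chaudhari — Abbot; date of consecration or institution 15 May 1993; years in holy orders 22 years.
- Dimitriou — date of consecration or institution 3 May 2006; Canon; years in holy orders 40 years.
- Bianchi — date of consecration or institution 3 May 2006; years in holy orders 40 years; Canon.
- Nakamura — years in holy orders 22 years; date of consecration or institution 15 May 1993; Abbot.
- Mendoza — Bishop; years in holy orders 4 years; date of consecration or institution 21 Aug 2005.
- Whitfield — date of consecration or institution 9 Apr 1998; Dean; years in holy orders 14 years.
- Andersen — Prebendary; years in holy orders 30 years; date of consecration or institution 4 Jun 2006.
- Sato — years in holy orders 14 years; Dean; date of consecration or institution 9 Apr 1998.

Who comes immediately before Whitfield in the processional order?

By dignity: Mendoza (Bishop); then Chaudhari and Nakamura (Abbot); then Sato and Whitfield (Dean); then Bianchi and Dimitriou (Canon); then Andersen (Prebendary).
Chaudhari and Nakamura both have date of consecration or institution 15 May 1993, so the next rule applies.
Chaudhari and Nakamura both have years in holy orders 22 years, so the next rule applies.
Among Chaudhari and Nakamura, alphabetically by surname: Chaudhari before Nakamura.
Sato and Whitfield both have date of consecration or institution 9 Apr 1998, so the next rule applies.
Sato and Whitfield both have years in holy orders 14 years, so the next rule applies.
Among Sato and Whitfield, alphabetically by surname: Sato before Whitfield.
Bianchi and Dimitriou both have date of consecration or institution 3 May 2006, so the next rule applies.
Bianchi and Dimitriou both have years in holy orders 40 years, so the next rule applies.
Among Bianchi and Dimitriou, alphabetically by surname: Bianchi before Dimitriou.
Order: Mendoza, Chaudhari, Nakamura, Sato, Whitfield, Bianchi, Dimitriou, Andersen.

Sato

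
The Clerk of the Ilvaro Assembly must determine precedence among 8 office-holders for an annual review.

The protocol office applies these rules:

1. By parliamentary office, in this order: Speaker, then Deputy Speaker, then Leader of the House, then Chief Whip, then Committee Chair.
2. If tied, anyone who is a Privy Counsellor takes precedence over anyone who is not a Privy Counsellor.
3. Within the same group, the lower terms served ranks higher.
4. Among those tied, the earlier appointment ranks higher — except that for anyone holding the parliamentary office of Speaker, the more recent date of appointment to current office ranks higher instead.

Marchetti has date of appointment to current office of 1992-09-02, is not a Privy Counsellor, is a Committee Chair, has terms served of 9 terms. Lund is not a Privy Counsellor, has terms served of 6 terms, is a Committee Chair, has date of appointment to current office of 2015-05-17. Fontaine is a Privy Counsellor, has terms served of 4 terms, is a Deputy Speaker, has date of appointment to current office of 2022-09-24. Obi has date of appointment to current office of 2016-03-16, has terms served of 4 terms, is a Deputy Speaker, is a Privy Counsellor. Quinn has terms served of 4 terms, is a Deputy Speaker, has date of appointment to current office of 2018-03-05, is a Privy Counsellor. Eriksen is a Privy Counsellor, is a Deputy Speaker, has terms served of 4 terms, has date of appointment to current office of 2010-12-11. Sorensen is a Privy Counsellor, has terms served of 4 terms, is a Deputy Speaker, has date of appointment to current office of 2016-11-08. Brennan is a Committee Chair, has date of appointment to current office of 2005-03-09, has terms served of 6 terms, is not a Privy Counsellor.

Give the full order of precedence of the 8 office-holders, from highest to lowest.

Eriksen, Obi, Sorensen, Quinn, Fontaine, Brennan, Lund, Marchetti

By parliamentary office: Eriksen, Obi, Sorensen, Quinn and Fontaine (Deputy Speaker); then Brennan, Lund and Marchetti (Committee Chair).
Eriksen, Obi, Sorensen, Quinn and Fontaine are each a Privy Counsellor, so the next rule applies.
Eriksen, Obi, Sorensen, Quinn and Fontaine all have terms served 4 terms, so the next rule applies.
Among Eriksen, Obi, Sorensen, Quinn and Fontaine, by date of appointment to current office (earlier first): Eriksen (2010-12-11) before Obi (2016-03-16) before Sorensen (2016-11-08) before Quinn (2018-03-05) before Fontaine (2022-09-24).
Brennan, Lund and Marchetti are each not a Privy Counsellor, so the next rule applies.
Among Brennan, Lund and Marchetti, by terms served (lower first): Brennan and Lund (6 terms) before Marchetti (9 terms).
Among Brennan and Lund, by date of appointment to current office (earlier first): Brennan (2005-03-09) before Lund (2015-05-17).
Full order: Eriksen, Obi, Sorensen, Quinn, Fontaine, Brennan, Lund, Marchetti.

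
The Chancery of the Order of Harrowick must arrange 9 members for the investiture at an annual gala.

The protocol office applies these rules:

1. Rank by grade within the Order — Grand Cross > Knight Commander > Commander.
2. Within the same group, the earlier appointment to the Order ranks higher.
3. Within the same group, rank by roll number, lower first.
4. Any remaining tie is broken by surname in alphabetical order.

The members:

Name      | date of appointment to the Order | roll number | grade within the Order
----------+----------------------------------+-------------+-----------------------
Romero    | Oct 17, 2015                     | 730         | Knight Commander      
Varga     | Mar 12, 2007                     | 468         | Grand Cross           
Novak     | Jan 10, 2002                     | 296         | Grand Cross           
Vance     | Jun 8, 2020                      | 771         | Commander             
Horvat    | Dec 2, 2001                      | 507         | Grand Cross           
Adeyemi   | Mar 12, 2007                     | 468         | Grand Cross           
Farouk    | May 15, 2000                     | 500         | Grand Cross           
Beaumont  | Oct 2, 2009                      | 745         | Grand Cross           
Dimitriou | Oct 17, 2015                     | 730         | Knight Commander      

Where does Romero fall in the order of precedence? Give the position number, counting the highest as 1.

By grade within the Order: Farouk, Horvat, Novak, Adeyemi, Varga and Beaumont (Grand Cross); then Dimitriou and Romero (Knight Commander); then Vance (Commander).
Among Farouk, Horvat, Novak, Adeyemi, Varga and Beaumont, by date of appointment to the Order (earlier first): Farouk (May 15, 2000) before Horvat (Dec 2, 2001) before Novak (Jan 10, 2002) before Adeyemi and Varga (Mar 12, 2007) before Beaumont (Oct 2, 2009).
Adeyemi and Varga both have roll number 468, so the next rule applies.
Among Adeyemi and Varga, alphabetically by surname: Adeyemi before Varga.
Dimitriou and Romero both have date of appointment to the Order Oct 17, 2015, so the next rule applies.
Dimitriou and Romero both have roll number 730, so the next rule applies.
Among Dimitriou and Romero, alphabetically by surname: Dimitriou before Romero.
Order: Farouk, Horvat, Novak, Adeyemi, Varga, Beaumont, Dimitriou, Romero, Vance. So position 8.

8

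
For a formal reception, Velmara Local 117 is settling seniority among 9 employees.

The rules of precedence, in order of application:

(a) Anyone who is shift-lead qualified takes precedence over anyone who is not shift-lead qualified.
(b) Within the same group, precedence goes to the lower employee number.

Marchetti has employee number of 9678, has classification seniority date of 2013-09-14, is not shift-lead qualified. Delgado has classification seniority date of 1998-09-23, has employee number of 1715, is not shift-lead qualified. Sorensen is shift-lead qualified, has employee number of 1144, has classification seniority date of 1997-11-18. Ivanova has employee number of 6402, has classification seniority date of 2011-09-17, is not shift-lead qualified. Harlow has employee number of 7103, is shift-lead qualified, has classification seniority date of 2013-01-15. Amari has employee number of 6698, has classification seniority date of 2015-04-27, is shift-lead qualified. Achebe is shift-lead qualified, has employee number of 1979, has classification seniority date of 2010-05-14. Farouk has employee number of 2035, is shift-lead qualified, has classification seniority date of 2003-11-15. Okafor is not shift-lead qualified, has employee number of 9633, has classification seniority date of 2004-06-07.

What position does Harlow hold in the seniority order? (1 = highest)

By the first rule: Sorensen, Achebe, Farouk, Amari and Harlow (each shift-lead qualified); then Delgado, Ivanova, Okafor and Marchetti (each not shift-lead qualified).
Among Sorensen, Achebe, Farouk, Amari and Harlow, by employee number (lower first): Sorensen (1144) before Achebe (1979) before Farouk (2035) before Amari (6698) before Harlow (7103).
Among Delgado, Ivanova, Okafor and Marchetti, by employee number (lower first): Delgado (1715) before Ivanova (6402) before Okafor (9633) before Marchetti (9678).
Order: Sorensen, Achebe, Farouk, Amari, Harlow, Delgado, Ivanova, Okafor, Marchetti. So position 5.

5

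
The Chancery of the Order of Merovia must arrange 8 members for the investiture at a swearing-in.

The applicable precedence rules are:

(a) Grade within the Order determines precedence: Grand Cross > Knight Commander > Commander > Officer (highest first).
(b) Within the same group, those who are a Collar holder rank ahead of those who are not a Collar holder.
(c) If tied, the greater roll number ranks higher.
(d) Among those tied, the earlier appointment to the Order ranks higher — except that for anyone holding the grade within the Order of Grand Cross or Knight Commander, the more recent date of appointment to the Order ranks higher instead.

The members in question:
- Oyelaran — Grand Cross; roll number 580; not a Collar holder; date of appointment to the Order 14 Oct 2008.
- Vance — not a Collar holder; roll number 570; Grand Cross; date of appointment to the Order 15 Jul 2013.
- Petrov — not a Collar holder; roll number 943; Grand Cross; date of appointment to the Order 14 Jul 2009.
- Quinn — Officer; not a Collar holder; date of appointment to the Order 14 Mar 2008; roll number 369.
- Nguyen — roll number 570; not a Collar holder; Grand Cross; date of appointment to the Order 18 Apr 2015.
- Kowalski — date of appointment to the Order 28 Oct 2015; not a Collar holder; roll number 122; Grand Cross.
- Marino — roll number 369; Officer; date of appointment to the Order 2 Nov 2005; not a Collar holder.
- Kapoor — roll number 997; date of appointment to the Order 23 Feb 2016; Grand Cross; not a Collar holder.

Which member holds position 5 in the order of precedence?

By grade within the Order: Kapoor, Petrov, Oyelaran, Nguyen, Vance and Kowalski (Grand Cross); then Marino and Quinn (Officer).
Kapoor, Petrov, Oyelaran, Nguyen, Vance and Kowalski are each not a Collar holder, so the next rule applies.
Among Kapoor, Petrov, Oyelaran, Nguyen, Vance and Kowalski, by roll number (higher first): Kapoor (997) before Petrov (943) before Oyelaran (580) before Nguyen and Vance (570) before Kowalski (122).
Among Nguyen and Vance, by date of appointment to the Order (later first) (reversed rule for this group): Nguyen (18 Apr 2015) before Vance (15 Jul 2013).
Marino and Quinn are each not a Collar holder, so the next rule applies.
Marino and Quinn both have roll number 369, so the next rule applies.
Among Marino and Quinn, by date of appointment to the Order (earlier first): Marino (2 Nov 2005) before Quinn (14 Mar 2008).
Order: Kapoor, Petrov, Oyelaran, Nguyen, Vance, Kowalski, Marino, Quinn.

Vance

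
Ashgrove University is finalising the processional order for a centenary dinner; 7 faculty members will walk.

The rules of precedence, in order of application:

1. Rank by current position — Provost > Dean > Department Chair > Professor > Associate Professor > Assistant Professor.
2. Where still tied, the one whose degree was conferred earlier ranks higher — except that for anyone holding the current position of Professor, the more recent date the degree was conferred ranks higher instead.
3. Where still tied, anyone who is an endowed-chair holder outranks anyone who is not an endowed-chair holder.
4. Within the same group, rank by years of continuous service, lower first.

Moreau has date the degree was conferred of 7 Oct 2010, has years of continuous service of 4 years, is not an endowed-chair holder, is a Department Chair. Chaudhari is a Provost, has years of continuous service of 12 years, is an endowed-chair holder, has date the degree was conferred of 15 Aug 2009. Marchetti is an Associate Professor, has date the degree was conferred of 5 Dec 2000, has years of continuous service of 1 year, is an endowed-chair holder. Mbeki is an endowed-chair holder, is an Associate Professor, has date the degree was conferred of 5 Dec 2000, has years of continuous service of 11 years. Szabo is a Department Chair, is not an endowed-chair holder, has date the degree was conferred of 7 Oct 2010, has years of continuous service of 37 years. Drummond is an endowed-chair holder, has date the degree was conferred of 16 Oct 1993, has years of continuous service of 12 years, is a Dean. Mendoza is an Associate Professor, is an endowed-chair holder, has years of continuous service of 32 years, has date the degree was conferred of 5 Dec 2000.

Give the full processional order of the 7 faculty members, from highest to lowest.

Chaudhari, Drummond, Moreau, Szabo, Marchetti, Mbeki, Mendoza

By current position: Chaudhari (Provost); then Drummond (Dean); then Moreau and Szabo (Department Chair); then Marchetti, Mbeki and Mendoza (Associate Professor).
Moreau and Szabo both have date the degree was conferred 7 Oct 2010, so the next rule applies.
Moreau and Szabo are each not an endowed-chair holder, so the next rule applies.
Among Moreau and Szabo, by years of continuous service (lower first): Moreau (4 years) before Szabo (37 years).
Marchetti, Mbeki and Mendoza all have date the degree was conferred 5 Dec 2000, so the next rule applies.
Marchetti, Mbeki and Mendoza are each an endowed-chair holder, so the next rule applies.
Among Marchetti, Mbeki and Mendoza, by years of continuous service (lower first): Marchetti (1 year) before Mbeki (11 years) before Mendoza (32 years).
Full order: Chaudhari, Drummond, Moreau, Szabo, Marchetti, Mbeki, Mendoza.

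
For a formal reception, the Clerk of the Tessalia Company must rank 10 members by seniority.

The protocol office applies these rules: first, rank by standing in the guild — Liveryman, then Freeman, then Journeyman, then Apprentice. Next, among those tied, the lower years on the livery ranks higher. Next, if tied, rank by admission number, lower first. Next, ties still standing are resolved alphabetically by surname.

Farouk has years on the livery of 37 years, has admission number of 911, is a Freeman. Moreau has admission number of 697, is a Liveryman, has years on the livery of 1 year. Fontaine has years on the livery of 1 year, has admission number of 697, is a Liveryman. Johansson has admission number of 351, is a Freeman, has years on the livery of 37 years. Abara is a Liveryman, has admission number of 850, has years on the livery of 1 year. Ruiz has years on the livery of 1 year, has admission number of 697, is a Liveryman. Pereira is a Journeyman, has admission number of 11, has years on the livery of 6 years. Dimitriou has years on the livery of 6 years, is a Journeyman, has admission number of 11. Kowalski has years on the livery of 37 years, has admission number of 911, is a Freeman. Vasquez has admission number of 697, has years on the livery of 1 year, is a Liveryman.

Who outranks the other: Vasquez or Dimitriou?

Vasquez

By standing in the guild: Fontaine, Moreau, Ruiz, Vasquez and Abara (Liveryman); then Johansson, Farouk and Kowalski (Freeman); then Dimitriou and Pereira (Journeyman).
Fontaine, Moreau, Ruiz, Vasquez and Abara all have years on the livery 1 year, so the next rule applies.
Among Fontaine, Moreau, Ruiz, Vasquez and Abara, by admission number (lower first): Fontaine, Moreau, Ruiz and Vasquez (697) before Abara (850).
Among Fontaine, Moreau, Ruiz and Vasquez, alphabetically by surname: Fontaine before Moreau before Ruiz before Vasquez.
Johansson, Farouk and Kowalski all have years on the livery 37 years, so the next rule applies.
Among Johansson, Farouk and Kowalski, by admission number (lower first): Johansson (351) before Farouk and Kowalski (911).
Among Farouk and Kowalski, alphabetically by surname: Farouk before Kowalski.
Dimitriou and Pereira both have years on the livery 6 years, so the next rule applies.
Dimitriou and Pereira both have admission number 11, so the next rule applies.
Among Dimitriou and Pereira, alphabetically by surname: Dimitriou before Pereira.
So Vasquez takes precedence.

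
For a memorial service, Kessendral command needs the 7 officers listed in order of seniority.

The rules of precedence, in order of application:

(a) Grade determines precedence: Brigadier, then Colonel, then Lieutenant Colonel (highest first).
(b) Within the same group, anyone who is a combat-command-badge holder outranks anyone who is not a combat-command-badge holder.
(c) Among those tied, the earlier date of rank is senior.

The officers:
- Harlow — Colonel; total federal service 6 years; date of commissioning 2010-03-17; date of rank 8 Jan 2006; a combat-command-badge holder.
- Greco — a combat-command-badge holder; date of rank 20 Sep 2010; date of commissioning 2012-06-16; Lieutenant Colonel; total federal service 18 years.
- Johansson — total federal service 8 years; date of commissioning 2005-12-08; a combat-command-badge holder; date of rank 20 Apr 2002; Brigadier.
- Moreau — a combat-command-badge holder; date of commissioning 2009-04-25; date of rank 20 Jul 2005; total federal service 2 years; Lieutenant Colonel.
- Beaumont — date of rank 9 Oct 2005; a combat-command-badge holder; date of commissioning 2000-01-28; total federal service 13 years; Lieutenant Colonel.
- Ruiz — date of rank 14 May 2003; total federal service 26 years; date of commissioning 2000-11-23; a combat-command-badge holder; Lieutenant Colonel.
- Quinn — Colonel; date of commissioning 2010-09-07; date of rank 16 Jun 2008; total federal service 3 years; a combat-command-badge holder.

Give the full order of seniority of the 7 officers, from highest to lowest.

Johansson, Harlow, Quinn, Ruiz, Moreau, Beaumont, Greco

By grade: Johansson (Brigadier); then Harlow and Quinn (Colonel); then Ruiz, Moreau, Beaumont and Greco (Lieutenant Colonel).
Harlow and Quinn are each a combat-command-badge holder, so the next rule applies.
Among Harlow and Quinn, by date of rank (earlier first): Harlow (8 Jan 2006) before Quinn (16 Jun 2008).
Ruiz, Moreau, Beaumont and Greco are each a combat-command-badge holder, so the next rule applies.
Among Ruiz, Moreau, Beaumont and Greco, by date of rank (earlier first): Ruiz (14 May 2003) before Moreau (20 Jul 2005) before Beaumont (9 Oct 2005) before Greco (20 Sep 2010).
Full order: Johansson, Harlow, Quinn, Ruiz, Moreau, Beaumont, Greco.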